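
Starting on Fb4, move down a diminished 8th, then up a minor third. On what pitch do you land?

Down a diminished octave from Fb4: F3 (11 semitones down).
F3 up a minor third → Ab3 (3 semitones).

Ab3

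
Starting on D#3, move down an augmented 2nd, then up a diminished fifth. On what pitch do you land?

Gb3

D#3 down an augmented second → C3 (3 semitones).
C3 up a diminished fifth → Gb3 (6 semitones).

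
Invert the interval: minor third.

major 6th

Interval numbers invert to sum to nine: 3 + 6 = 9, so a third inverts to a sixth.
Quality inverts too: minor becomes major. That makes the inversion a major sixth.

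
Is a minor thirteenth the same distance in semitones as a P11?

No

A minor thirteenth spans 20 semitones; a perfect eleventh spans 17 semitones. They differ by 3.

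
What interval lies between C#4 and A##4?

augmented sixth

C to A spans six letter names (C-D-E-F-G-A): a sixth.
The major sixth is 9 semitones; here we have 10, one semitone wider: augmented.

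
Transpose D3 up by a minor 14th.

Counting seven letter names plus an octave up from D lands on C.
Moving 22 semitones up from D3 (the size of a minor fourteenth) reaches C5.

C5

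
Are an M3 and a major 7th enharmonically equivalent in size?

A major third spans 4 semitones; a major seventh spans 11 semitones. They differ by 7.

No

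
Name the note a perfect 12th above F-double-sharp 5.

C-double-sharp 7

Five letters up from F (plus an octave) reaches C.
A perfect twelfth spans 19 semitones, so from F##5 the target pitch is C##7.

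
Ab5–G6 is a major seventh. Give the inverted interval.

Interval numbers invert to sum to nine: 7 + 2 = 9, so a seventh inverts to a second.
And major becomes minor under inversion, so we get a minor second.

minor second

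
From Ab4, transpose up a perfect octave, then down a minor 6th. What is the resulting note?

Ab4 up a perfect octave → Ab5 (12 semitones).
Down a minor sixth from Ab5: C5 (8 semitones down).

C5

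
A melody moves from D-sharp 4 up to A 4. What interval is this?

D to A spans five letter names (D-E-F-G-A), so the interval is some kind of fifth.
D#4 to A4 spans 6 semitones — one semitone narrower than the perfect fifth (7) — giving a diminished fifth.

diminished 5th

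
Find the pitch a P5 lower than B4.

E4

The fifth takes the letter from B down to E.
A perfect fifth is 7 semitones; 7 semitones down from B4 gives E4.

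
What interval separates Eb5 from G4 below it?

Descending from Eb5 to G4 is the same interval as ascending G4 to Eb5.
G to E spans six letter names (G-A-B-C-D-E) — that makes it a sixth of some quality.
At 8 semitones, G4→Eb5 falls one short of a major sixth: minor.

m6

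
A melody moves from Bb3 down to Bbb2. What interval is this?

augmented octave

Descending from Bb3 to Bbb2 is the same interval as ascending Bbb2 to Bb3.
B to B is the same letter name, plus an octave: an octave.
The perfect octave is 12 semitones; here we have 13, one semitone wider: augmented.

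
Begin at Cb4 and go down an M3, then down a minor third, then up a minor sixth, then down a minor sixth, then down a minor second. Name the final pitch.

Eb3

Down a major third from Cb4: Abb3 (4 semitones down).
A minor third down from Abb3 is Fb3.
Up a minor sixth from Fb3: Dbb4 (8 semitones up).
Down a minor sixth from Dbb4: Fb3 (8 semitones down).
Fb3 down a minor second → Eb3 (1 semitone).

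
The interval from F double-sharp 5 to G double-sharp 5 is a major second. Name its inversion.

m7

Inverted interval numbers add to nine, so a second pairs with a seventh (2 + 7 = 9).
Quality inverts too: major becomes minor. That makes the inversion a minor seventh.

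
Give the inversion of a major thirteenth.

minor third

First reduce the compound major thirteenth to its simple form, a major sixth.
Interval numbers invert to sum to nine: 6 + 3 = 9, so a sixth inverts to a third.
The quality also flips — major becomes minor — giving a minor third.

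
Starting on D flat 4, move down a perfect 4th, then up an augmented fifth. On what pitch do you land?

E 4

A perfect fourth down from Db4 is Ab3.
Ab3 up an augmented fifth → E4 (8 semitones).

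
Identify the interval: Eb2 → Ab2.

E to A spans four letter names (E-F-G-A): a fourth.
Eb2 to Ab2 is 5 semitones, matching the perfect fourth exactly, so the quality is perfect.

perfect fourth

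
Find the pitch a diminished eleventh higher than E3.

Four letters up from E (plus an octave) reaches A.
A diminished eleventh spans 16 semitones, so from E3 the target pitch is Ab4.

Ab4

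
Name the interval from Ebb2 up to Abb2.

perfect fourth

E to A spans four letter names (E-F-G-A): a fourth.
The perfect fourth spans 5 semitones, and Ebb2 to Abb2 is exactly 5 semitones — so this is a perfect fourth.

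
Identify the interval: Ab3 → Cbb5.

A to C spans three letter names (A-B-C), plus an octave — that makes it a tenth of some quality.
A major tenth would be 16 semitones; Ab3 to Cbb5 is 14, two semitones narrower, so the interval is diminished.
(Equivalently, a compound diminished third: a diminished third plus an octave.)

diminished tenth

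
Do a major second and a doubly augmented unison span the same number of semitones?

Yes

Both span 2 semitones: a major second and a doubly augmented unison are the same chromatic distance.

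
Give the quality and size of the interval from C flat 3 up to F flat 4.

P11

C to F spans four letter names (C-D-E-F), plus an octave — that makes it an eleventh of some quality.
The perfect eleventh spans 17 semitones, and Cb3 to Fb4 is exactly 17 semitones — so this is a perfect eleventh.
(Equivalently, a compound perfect fourth: a perfect fourth plus an octave.)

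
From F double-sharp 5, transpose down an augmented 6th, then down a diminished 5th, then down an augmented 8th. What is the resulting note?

Down an augmented sixth from F##5: A4 (10 semitones down).
Down a diminished fifth from A4: D#4 (6 semitones down).
An augmented octave down from D#4 is D3.

D 3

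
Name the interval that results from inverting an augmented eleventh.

d5

First reduce the compound augmented eleventh to its simple form, an augmented fourth.
Inverted interval numbers add to nine, so a fourth pairs with a fifth (4 + 5 = 9).
Quality inverts too: augmented becomes diminished. That makes the inversion a diminished fifth.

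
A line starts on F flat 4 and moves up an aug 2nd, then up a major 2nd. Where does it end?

A 4

Fb4 up an augmented second → G4 (3 semitones).
A major second up from G4 is A4.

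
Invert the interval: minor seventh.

major 2nd

Inverted interval numbers add to nine, so a seventh pairs with a second (7 + 2 = 9).
Quality inverts too: minor becomes major. That makes the inversion a major second.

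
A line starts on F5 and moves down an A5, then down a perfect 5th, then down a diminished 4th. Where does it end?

Bb3

Down an augmented fifth from F5: Bbb4 (8 semitones down).
A perfect fifth down from Bbb4 is Ebb4.
Ebb4 down a diminished fourth → Bb3 (4 semitones).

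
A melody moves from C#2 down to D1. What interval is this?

Descending from C#2 to D1 is the same interval as ascending D1 to C#2.
D to C spans seven letter names (D-E-F-G-A-B-C): a seventh.
Counting semitones, D1→C#2 is 11, which is the major seventh.

major seventh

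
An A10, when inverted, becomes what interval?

diminished sixth

First reduce the compound augmented tenth to its simple form, an augmented third.
Inverted interval numbers add to nine, so a third pairs with a sixth (3 + 6 = 9).
And augmented becomes diminished under inversion, so we get a diminished sixth.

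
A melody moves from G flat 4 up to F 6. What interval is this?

G to F spans seven letter names (G-A-B-C-D-E-F), plus an octave: a fourteenth.
Gb4 to F6 is 23 semitones, matching the major fourteenth exactly, so the quality is major.
(Equivalently, a compound major seventh: a major seventh plus an octave.)

M14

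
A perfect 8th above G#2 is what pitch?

G#3

The letter stays G (same as the start), shifted an octave up.
A perfect octave spans 12 semitones, so from G#2 the target pitch is G#3.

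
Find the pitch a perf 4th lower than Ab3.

Four letter names down from A: E.
Moving 5 semitones down from Ab3 (the size of a perfect fourth) reaches Eb3.

Eb3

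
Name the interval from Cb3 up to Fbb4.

d11

C to F spans four letter names (C-D-E-F), plus an octave, so the interval is some kind of eleventh.
A perfect eleventh would be 17 semitones; Cb3 to Fbb4 is 16, one semitone narrower, so the interval is diminished.
(Equivalently, a compound diminished fourth: a diminished fourth plus an octave.)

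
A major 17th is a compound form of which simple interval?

major 3rd

Each octave removed subtracts seven from the number: 17 − 14 = 3.
Quality carries through unchanged, so the simple form is a major third.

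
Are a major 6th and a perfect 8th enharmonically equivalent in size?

9 semitones (major sixth) vs 12 semitones (perfect octave): not equal.

No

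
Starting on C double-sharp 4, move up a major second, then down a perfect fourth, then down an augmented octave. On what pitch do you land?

A sharp 2

A major second up from C##4 is D##4.
D##4 down a perfect fourth → A##3 (5 semitones).
A##3 down an augmented octave → A#2 (13 semitones).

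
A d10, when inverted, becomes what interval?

A6

First reduce the compound diminished tenth to its simple form, a diminished third.
Inverted interval numbers add to nine, so a third pairs with a sixth (3 + 6 = 9).
Quality inverts too: diminished becomes augmented. That makes the inversion an augmented sixth.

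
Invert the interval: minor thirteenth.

First reduce the compound minor thirteenth to its simple form, a minor sixth.
Interval numbers invert to sum to nine: 6 + 3 = 9, so a sixth inverts to a third.
The quality also flips — minor becomes major — giving a major third.

M3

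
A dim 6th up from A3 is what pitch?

Counting six letter names up from A lands on F.
A diminished sixth spans 7 semitones, so from A3 the target pitch is Fb4.

Fb4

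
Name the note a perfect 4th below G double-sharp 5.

D double-sharp 5

Counting four letter names down from G lands on D.
A perfect fourth spans 5 semitones, so from G##5 the target pitch is D##5.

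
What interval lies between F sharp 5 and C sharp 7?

F to C spans five letter names (F-G-A-B-C), plus an octave: a twelfth.
The perfect twelfth spans 19 semitones, and F#5 to C#7 is exactly 19 semitones — so this is a perfect twelfth.
(Equivalently, a compound perfect fifth: a perfect fifth plus an octave.)

perfect 12th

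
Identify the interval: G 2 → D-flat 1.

Descending from G2 to Db1 is the same interval as ascending Db1 to G2.
D to G spans four letter names (D-E-F-G), plus an octave, so the interval is some kind of eleventh.
A perfect eleventh would be 17 semitones; Db1 to G2 is 18, one semitone wider, so the interval is augmented.
(Equivalently, a compound augmented fourth: an augmented fourth plus an octave.)

augmented 11th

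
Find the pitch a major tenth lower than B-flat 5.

G-flat 4

Counting three letter names plus an octave down from B lands on G.
A major tenth spans 16 semitones, so from Bb5 the target pitch is Gb4.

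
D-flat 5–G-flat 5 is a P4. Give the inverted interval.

P5

Interval numbers invert to sum to nine: 4 + 5 = 9, so a fourth inverts to a fifth.
Quality inverts too: perfect stays perfect. That makes the inversion a perfect fifth.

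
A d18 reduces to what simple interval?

d4

Take out 2 octaves (14 from the number): 18 − 14 = 4.
Quality carries through unchanged, so the simple form is a diminished fourth.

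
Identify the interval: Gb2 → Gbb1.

Descending from Gb2 to Gbb1 is the same interval as ascending Gbb1 to Gb2.
G to G is the same letter name, plus an octave — that makes it an octave of some quality.
A perfect octave would be 12 semitones; Gbb1 to Gb2 is 13, one semitone wider, so the interval is augmented.

augmented octave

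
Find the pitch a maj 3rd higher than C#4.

Counting three letter names up from C lands on E.
Moving 4 semitones up from C#4 (the size of a major third) reaches E#4.

E#4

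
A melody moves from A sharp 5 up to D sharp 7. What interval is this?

A to D spans four letter names (A-B-C-D), plus an octave — that makes it an eleventh of some quality.
The perfect eleventh spans 17 semitones, and A#5 to D#7 is exactly 17 semitones — so this is a perfect eleventh.
(Equivalently, a compound perfect fourth: a perfect fourth plus an octave.)

perfect eleventh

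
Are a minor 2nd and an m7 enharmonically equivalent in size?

A minor second spans 1 semitone; a minor seventh spans 10 semitones. They differ by 9.

No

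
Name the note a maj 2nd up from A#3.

Two letter names up from A: B.
A major second is 2 semitones; 2 semitones up from A#3 gives B#3.

B#3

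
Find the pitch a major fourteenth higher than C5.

The fourteenth's letter: C up seven letter names plus an octave → B.
A major fourteenth spans 23 semitones, so from C5 the target pitch is B6.

B6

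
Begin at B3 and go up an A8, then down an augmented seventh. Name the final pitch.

C4

B3 up an augmented octave → B#4 (13 semitones).
An augmented seventh down from B#4 is C4.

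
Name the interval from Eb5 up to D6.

E to D spans seven letter names (E-F-G-A-B-C-D) — that makes it a seventh of some quality.
The major seventh spans 11 semitones, and Eb5 to D6 is exactly 11 semitones — so this is a major seventh.

major seventh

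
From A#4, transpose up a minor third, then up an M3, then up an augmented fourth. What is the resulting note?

A##5

A#4 up a minor third → C#5 (3 semitones).
A major third up from C#5 is E#5.
Up an augmented fourth from E#5: A##5 (6 semitones up).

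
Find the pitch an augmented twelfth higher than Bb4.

Five letters up from B (plus an octave) reaches F.
An augmented twelfth spans 20 semitones, so from Bb4 the target pitch is F#6.

F#6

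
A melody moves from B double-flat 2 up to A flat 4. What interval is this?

M14

B to A spans seven letter names (B-C-D-E-F-G-A), plus an octave, so the interval is some kind of fourteenth.
Counting semitones, Bbb2→Ab4 is 23, which is the major fourteenth.
(Equivalently, a compound major seventh: a major seventh plus an octave.)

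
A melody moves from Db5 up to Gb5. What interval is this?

D to G spans four letter names (D-E-F-G), so the interval is some kind of fourth.
Db5 to Gb5 is 5 semitones, matching the perfect fourth exactly, so the quality is perfect.

perfect fourth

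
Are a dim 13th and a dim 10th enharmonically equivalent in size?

19 semitones (diminished thirteenth) vs 14 semitones (diminished tenth): not equal.

No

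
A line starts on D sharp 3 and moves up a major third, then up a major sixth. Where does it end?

D double-sharp 4

A major third up from D#3 is F##3.
A major sixth up from F##3 is D##4.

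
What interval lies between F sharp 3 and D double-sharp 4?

F to D spans six letter names (F-G-A-B-C-D) — that makes it a sixth of some quality.
The major sixth is 9 semitones; here we have 10, one semitone wider: augmented.

augmented sixth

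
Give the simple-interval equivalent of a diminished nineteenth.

diminished 5th

Subtracting seven from the interval number removes an octave: 19 − 14 = 5.
So a diminished nineteenth is 2 octaves plus a diminished fifth. The quality is unchanged.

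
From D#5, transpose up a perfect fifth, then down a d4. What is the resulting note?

E##5

D#5 up a perfect fifth → A#5 (7 semitones).
Down a diminished fourth from A#5: E##5 (4 semitones down).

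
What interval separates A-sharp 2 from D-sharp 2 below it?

Descending from A#2 to D#2 is the same interval as ascending D#2 to A#2.
D to A spans five letter names (D-E-F-G-A), so the interval is some kind of fifth.
D#2 to A#2 is 7 semitones, matching the perfect fifth exactly, so the quality is perfect.

perfect fifth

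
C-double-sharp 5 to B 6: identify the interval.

diminished 14th

C to B spans seven letter names (C-D-E-F-G-A-B), plus an octave: a fourteenth.
A major fourteenth would be 23 semitones; C##5 to B6 is 21, two semitones narrower, so the interval is diminished.
(Equivalently, a compound diminished seventh: a diminished seventh plus an octave.)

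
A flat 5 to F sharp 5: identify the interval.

diminished 3rd

Descending from Ab5 to F#5 is the same interval as ascending F#5 to Ab5.
F to A spans three letter names (F-G-A) — that makes it a third of some quality.
A major third would be 4 semitones; F#5 to Ab5 is 2, two semitones narrower, so the interval is diminished.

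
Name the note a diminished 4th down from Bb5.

The fourth takes the letter from B down to F.
Moving 4 semitones down from Bb5 (the size of a diminished fourth) reaches F#5.

F#5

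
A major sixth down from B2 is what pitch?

The sixth takes the letter from B down to D.
A major sixth spans 9 semitones, so from B2 the target pitch is D2.

D2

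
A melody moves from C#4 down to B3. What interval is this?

major 2nd

Descending from C#4 to B3 is the same interval as ascending B3 to C#4.
B to C spans two letter names (B-C), so the interval is some kind of second.
The major second spans 2 semitones, and B3 to C#4 is exactly 2 semitones — so this is a major second.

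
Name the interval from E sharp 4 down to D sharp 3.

M9

Descending from E#4 to D#3 is the same interval as ascending D#3 to E#4.
D to E spans two letter names (D-E), plus an octave — that makes it a ninth of some quality.
Counting semitones, D#3→E#4 is 14, which is the major ninth.
(Equivalently, a compound major second: a major second plus an octave.)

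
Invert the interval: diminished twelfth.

First reduce the compound diminished twelfth to its simple form, a diminished fifth.
Interval numbers invert to sum to nine: 5 + 4 = 9, so a fifth inverts to a fourth.
And diminished becomes augmented under inversion, so we get an augmented fourth.

augmented 4th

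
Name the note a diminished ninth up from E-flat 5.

The ninth's letter: E up two letter names plus an octave → F.
A diminished ninth is 12 semitones; 12 semitones up from Eb5 gives Fbb6.

F-double-flat 6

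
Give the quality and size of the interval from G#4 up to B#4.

major third

G to B spans three letter names (G-A-B) — that makes it a third of some quality.
Counting semitones, G#4→B#4 is 4, which is the major third.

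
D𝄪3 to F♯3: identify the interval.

diminished third

D to F spans three letter names (D-E-F): a third.
D##3 to F#3 spans 2 semitones — two semitones narrower than the major third (4) — giving a diminished third.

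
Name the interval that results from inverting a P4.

Inverted interval numbers add to nine, so a fourth pairs with a fifth (4 + 5 = 9).
The quality also flips — perfect stays perfect — giving a perfect fifth.

perfect 5th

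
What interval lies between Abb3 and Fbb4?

m6

A to F spans six letter names (A-B-C-D-E-F), so the interval is some kind of sixth.
Abb3 to Fbb4 is 8 semitones, a half step short of the major sixth (9), so this is minor.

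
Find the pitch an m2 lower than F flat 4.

Two letter names down from F: E.
Moving 1 semitone down from Fb4 (the size of a minor second) reaches Eb4.

E flat 4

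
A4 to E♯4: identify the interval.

diminished 4th

Descending from A4 to E#4 is the same interval as ascending E#4 to A4.
E to A spans four letter names (E-F-G-A): a fourth.
A perfect fourth would be 5 semitones; E#4 to A4 is 4, one semitone narrower, so the interval is diminished.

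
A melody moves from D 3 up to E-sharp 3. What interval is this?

D to E spans two letter names (D-E), so the interval is some kind of second.
The major second is 2 semitones; here we have 3, one semitone wider: augmented.

A2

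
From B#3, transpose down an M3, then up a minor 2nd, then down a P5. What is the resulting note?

D3

Down a major third from B#3: G#3 (4 semitones down).
G#3 up a minor second → A3 (1 semitone).
A3 down a perfect fifth → D3 (7 semitones).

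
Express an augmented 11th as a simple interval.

Take out an octave (7 from the number): 11 − 7 = 4.
Quality carries through unchanged, so the simple form is an augmented fourth.

A4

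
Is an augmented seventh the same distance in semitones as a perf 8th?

Both span 12 semitones: an augmented seventh and a perfect octave are the same chromatic distance.

Yes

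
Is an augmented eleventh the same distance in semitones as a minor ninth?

No

An augmented eleventh spans 18 semitones; a minor ninth spans 13 semitones. They differ by 5.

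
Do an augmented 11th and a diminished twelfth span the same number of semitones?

An augmented eleventh = 18 semitones = a diminished twelfth; enharmonically equal.

Yes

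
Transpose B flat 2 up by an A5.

Five letter names up from B: F.
An augmented fifth spans 8 semitones, so from Bb2 the target pitch is F#3.

F sharp 3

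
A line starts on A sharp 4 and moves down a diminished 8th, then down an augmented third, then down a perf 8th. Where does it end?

F sharp 2

A#4 down a diminished octave → A##3 (11 semitones).
An augmented third down from A##3 is F#3.
A perfect octave down from F#3 is F#2.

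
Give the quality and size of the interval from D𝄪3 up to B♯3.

minor sixth

D to B spans six letter names (D-E-F-G-A-B) — that makes it a sixth of some quality.
A major sixth would be 9 semitones, but D##3 to B#3 is 8 — one semitone narrower, making it a minor sixth.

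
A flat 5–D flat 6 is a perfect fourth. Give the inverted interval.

Interval numbers invert to sum to nine: 4 + 5 = 9, so a fourth inverts to a fifth.
Quality inverts too: perfect stays perfect. That makes the inversion a perfect fifth.

perfect 5th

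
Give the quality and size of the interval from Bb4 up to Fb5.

diminished fifth

B to F spans five letter names (B-C-D-E-F) — that makes it a fifth of some quality.
A perfect fifth would be 7 semitones; Bb4 to Fb5 is 6, one semitone narrower, so the interval is diminished.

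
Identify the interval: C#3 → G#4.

perfect twelfth

C to G spans five letter names (C-D-E-F-G), plus an octave, so the interval is some kind of twelfth.
Counting semitones, C#3→G#4 is 19, which is the perfect twelfth.
(Equivalently, a compound perfect fifth: a perfect fifth plus an octave.)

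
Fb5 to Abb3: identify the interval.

major thirteenth

Descending from Fb5 to Abb3 is the same interval as ascending Abb3 to Fb5.
A to F spans six letter names (A-B-C-D-E-F), plus an octave, so the interval is some kind of thirteenth.
Abb3 to Fb5 is 21 semitones, matching the major thirteenth exactly, so the quality is major.
(Equivalently, a compound major sixth: a major sixth plus an octave.)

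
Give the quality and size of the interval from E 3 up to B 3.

perfect fifth

E to B spans five letter names (E-F-G-A-B), so the interval is some kind of fifth.
Counting semitones, E3→B3 is 7, which is the perfect fifth.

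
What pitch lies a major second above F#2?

Counting two letter names up from F lands on G.
A major second spans 2 semitones, so from F#2 the target pitch is G#2.

G#2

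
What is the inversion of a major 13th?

First reduce the compound major thirteenth to its simple form, a major sixth.
Inverted interval numbers add to nine, so a sixth pairs with a third (6 + 3 = 9).
The quality also flips — major becomes minor — giving a minor third.

minor 3rd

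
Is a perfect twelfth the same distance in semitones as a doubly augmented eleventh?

Yes

A perfect twelfth spans 19 semitones, and a doubly augmented eleventh also spans 19 semitones — they're enharmonic.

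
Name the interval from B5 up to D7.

B to D spans three letter names (B-C-D), plus an octave — that makes it a tenth of some quality.
B5 to D7 is 15 semitones, a half step short of the major tenth (16), so this is minor.
(Equivalently, a compound minor third: a minor third plus an octave.)

minor tenth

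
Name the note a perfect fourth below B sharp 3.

F double-sharp 3

The fourth takes the letter from B down to F.
A perfect fourth spans 5 semitones, so from B#3 the target pitch is F##3.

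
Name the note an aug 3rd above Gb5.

The third takes the letter from G up to B.
An augmented third is 5 semitones; 5 semitones up from Gb5 gives B5.

B5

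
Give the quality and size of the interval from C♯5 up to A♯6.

C to A spans six letter names (C-D-E-F-G-A), plus an octave — that makes it a thirteenth of some quality.
The major thirteenth spans 21 semitones, and C#5 to A#6 is exactly 21 semitones — so this is a major thirteenth.
(Equivalently, a compound major sixth: a major sixth plus an octave.)

major 13th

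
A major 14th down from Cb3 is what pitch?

The fourteenth's letter: C down seven letter names plus an octave → D.
A major fourteenth is 23 semitones; 23 semitones down from Cb3 gives Dbb1.

Dbb1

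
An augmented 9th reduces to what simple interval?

augmented 2nd

Take out an octave (7 from the number): 9 − 7 = 2.
That makes an augmented ninth a compound augmented second — an octave plus an augmented second.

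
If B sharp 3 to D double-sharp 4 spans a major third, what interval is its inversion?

minor 6th

Interval numbers invert to sum to nine: 3 + 6 = 9, so a third inverts to a sixth.
And major becomes minor under inversion, so we get a minor sixth.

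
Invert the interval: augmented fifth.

d4

Inverted interval numbers add to nine, so a fifth pairs with a fourth (5 + 4 = 9).
The quality also flips — augmented becomes diminished — giving a diminished fourth.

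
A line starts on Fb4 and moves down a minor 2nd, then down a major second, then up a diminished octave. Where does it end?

A minor second down from Fb4 is Eb4.
A major second down from Eb4 is Db4.
Db4 up a diminished octave → Dbb5 (11 semitones).

Dbb5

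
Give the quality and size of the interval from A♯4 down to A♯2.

Descending from A#4 to A#2 is the same interval as ascending A#2 to A#4.
A to A is the same letter name, plus 2 octaves — that makes it a fifteenth of some quality.
The perfect fifteenth spans 24 semitones, and A#2 to A#4 is exactly 24 semitones — so this is a perfect fifteenth.
(Equivalently, a compound perfect octave: a perfect octave plus an octave.)

P15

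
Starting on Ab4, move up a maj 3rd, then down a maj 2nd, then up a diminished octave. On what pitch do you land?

Bbb5

Ab4 up a major third → C5 (4 semitones).
C5 down a major second → Bb4 (2 semitones).
Up a diminished octave from Bb4: Bbb5 (11 semitones up).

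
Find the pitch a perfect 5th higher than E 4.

B 4

The fifth takes the letter from E up to B.
A perfect fifth spans 7 semitones, so from E4 the target pitch is B4.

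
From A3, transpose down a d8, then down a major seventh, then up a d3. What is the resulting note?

Down a diminished octave from A3: A#2 (11 semitones down).
A#2 down a major seventh → B1 (11 semitones).
B1 up a diminished third → Db2 (2 semitones).

Db2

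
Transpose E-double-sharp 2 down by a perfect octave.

E-double-sharp 1

For an octave the letter name doesn't change: still E, an octave down.
A perfect octave is 12 semitones; 12 semitones down from E##2 gives E##1.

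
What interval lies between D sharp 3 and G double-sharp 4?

augmented eleventh

D to G spans four letter names (D-E-F-G), plus an octave: an eleventh.
D#3 to G##4 spans 18 semitones — one semitone wider than the perfect eleventh (17) — giving an augmented eleventh.
(Equivalently, a compound augmented fourth: an augmented fourth plus an octave.)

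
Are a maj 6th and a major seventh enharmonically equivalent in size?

A major sixth spans 9 semitones; a major seventh spans 11 semitones. They differ by 2.

No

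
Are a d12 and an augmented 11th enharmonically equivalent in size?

Yes

A diminished twelfth spans 18 semitones, and an augmented eleventh also spans 18 semitones — they're enharmonic.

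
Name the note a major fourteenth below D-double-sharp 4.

The fourteenth's letter: D down seven letter names plus an octave → E.
A major fourteenth is 23 semitones; 23 semitones down from D##4 gives E#2.

E-sharp 2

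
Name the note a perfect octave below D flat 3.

The letter stays D (same as the start), shifted an octave down.
A perfect octave spans 12 semitones, so from Db3 the target pitch is Db2.

D flat 2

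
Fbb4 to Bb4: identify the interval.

doubly augmented fourth

F to B spans four letter names (F-G-A-B), so the interval is some kind of fourth.
A perfect fourth would be 5 semitones; Fbb4 to Bb4 is 7, two semitones wider, so the interval is doubly augmented.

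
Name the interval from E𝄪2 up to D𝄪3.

m7

E to D spans seven letter names (E-F-G-A-B-C-D) — that makes it a seventh of some quality.
E##2 to D##3 is 10 semitones, a half step short of the major seventh (11), so this is minor.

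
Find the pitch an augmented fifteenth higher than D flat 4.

D 6

A fifteenth keeps the letter name D, two octaves up from D.
An augmented fifteenth is 25 semitones; 25 semitones up from Db4 gives D6.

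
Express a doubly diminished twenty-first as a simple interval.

dd7

Each octave removed subtracts seven from the number: 21 − 14 = 7.
So a doubly diminished twenty-first is 2 octaves plus a doubly diminished seventh. The quality is unchanged.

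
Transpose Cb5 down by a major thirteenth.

Six letters down from C (plus an octave) reaches E.
Moving 21 semitones down from Cb5 (the size of a major thirteenth) reaches Ebb3.

Ebb3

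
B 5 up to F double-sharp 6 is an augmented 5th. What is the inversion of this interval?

Interval numbers invert to sum to nine: 5 + 4 = 9, so a fifth inverts to a fourth.
And augmented becomes diminished under inversion, so we get a diminished fourth.

diminished fourth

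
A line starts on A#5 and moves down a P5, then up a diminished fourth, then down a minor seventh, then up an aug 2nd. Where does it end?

Down a perfect fifth from A#5: D#5 (7 semitones down).
A diminished fourth up from D#5 is G5.
Down a minor seventh from G5: A4 (10 semitones down).
An augmented second up from A4 is B#4.

B#4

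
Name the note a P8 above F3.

F4

For an octave the letter name doesn't change: still F, an octave up.
Moving 12 semitones up from F3 (the size of a perfect octave) reaches F4.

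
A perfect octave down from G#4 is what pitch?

G#3

For an octave the letter name doesn't change: still G, an octave down.
A perfect octave spans 12 semitones, so from G#4 the target pitch is G#3.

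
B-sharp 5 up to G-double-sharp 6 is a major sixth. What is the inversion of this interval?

minor 3rd

The rule of nine gives the new number: 9 − 6 = 3, so a sixth becomes a third.
Quality inverts too: major becomes minor. That makes the inversion a minor third.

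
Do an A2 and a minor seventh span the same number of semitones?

An augmented second is 3 semitones but a minor seventh is 10 semitones — different sizes.

No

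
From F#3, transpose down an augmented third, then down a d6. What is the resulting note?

An augmented third down from F#3 is Db3.
Down a diminished sixth from Db3: F#2 (7 semitones down).

F#2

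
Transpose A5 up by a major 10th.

C#7

Three letters up from A (plus an octave) reaches C.
Moving 16 semitones up from A5 (the size of a major tenth) reaches C#7.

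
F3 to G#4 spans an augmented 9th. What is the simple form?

Take out an octave (7 from the number): 9 − 7 = 2.
So an augmented ninth is an octave plus an augmented second. The quality is unchanged.

augmented 2nd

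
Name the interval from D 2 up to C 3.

m7

D to C spans seven letter names (D-E-F-G-A-B-C): a seventh.
At 10 semitones, D2→C3 falls one short of a major seventh: minor.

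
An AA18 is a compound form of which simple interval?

doubly augmented fourth

Each octave removed subtracts seven from the number: 18 − 14 = 4.
Quality carries through unchanged, so the simple form is a doubly augmented fourth.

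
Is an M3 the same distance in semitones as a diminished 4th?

Yes

A major third spans 4 semitones, and a diminished fourth also spans 4 semitones — they're enharmonic.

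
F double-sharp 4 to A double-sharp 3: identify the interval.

m6

Descending from F##4 to A##3 is the same interval as ascending A##3 to F##4.
A to F spans six letter names (A-B-C-D-E-F) — that makes it a sixth of some quality.
At 8 semitones, A##3→F##4 falls one short of a major sixth: minor.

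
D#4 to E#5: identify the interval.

major ninth

D to E spans two letter names (D-E), plus an octave, so the interval is some kind of ninth.
D#4 to E#5 is 14 semitones, matching the major ninth exactly, so the quality is major.
(Equivalently, a compound major second: a major second plus an octave.)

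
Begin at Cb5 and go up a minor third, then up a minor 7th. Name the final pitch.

Dbb6

Cb5 up a minor third → Ebb5 (3 semitones).
Ebb5 up a minor seventh → Dbb6 (10 semitones).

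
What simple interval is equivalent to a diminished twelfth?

d5

Subtracting seven from the interval number removes an octave: 12 − 7 = 5.
Quality carries through unchanged, so the simple form is a diminished fifth.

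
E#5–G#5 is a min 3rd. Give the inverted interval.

major sixth

The rule of nine gives the new number: 9 − 3 = 6, so a third becomes a sixth.
The quality also flips — minor becomes major — giving a major sixth.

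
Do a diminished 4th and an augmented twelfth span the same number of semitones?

No

A diminished fourth spans 4 semitones; an augmented twelfth spans 20 semitones. They differ by 16.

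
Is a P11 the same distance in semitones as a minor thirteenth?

No

A perfect eleventh is 17 semitones but a minor thirteenth is 20 semitones — different sizes.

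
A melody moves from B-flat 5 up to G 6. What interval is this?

major 6th

B to G spans six letter names (B-C-D-E-F-G), so the interval is some kind of sixth.
The major sixth spans 9 semitones, and Bb5 to G6 is exactly 9 semitones — so this is a major sixth.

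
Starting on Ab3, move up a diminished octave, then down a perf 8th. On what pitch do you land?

Abb3

Up a diminished octave from Ab3: Abb4 (11 semitones up).
A perfect octave down from Abb4 is Abb3.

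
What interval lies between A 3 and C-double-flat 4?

doubly diminished 3rd

A to C spans three letter names (A-B-C), so the interval is some kind of third.
A3 to Cbb4 spans 1 semitone — three semitones narrower than the major third (4) — giving a doubly diminished third.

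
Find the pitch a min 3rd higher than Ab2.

Cb3

Counting three letter names up from A lands on C.
A minor third spans 3 semitones, so from Ab2 the target pitch is Cb3.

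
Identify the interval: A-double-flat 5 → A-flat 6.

A to A is the same letter name, plus an octave: an octave.
Abb5 to Ab6 spans 13 semitones — one semitone wider than the perfect octave (12) — giving an augmented octave.

augmented 8th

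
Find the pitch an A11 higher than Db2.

Counting four letter names plus an octave up from D lands on G.
Moving 18 semitones up from Db2 (the size of an augmented eleventh) reaches G3.

G3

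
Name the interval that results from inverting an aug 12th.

diminished 4th

First reduce the compound augmented twelfth to its simple form, an augmented fifth.
Interval numbers invert to sum to nine: 5 + 4 = 9, so a fifth inverts to a fourth.
The quality also flips — augmented becomes diminished — giving a diminished fourth.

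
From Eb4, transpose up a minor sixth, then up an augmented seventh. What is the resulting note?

B5

Up a minor sixth from Eb4: Cb5 (8 semitones up).
Up an augmented seventh from Cb5: B5 (12 semitones up).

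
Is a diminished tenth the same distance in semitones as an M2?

No

A diminished tenth spans 14 semitones; a major second spans 2 semitones. They differ by 12.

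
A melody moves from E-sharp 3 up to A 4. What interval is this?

E to A spans four letter names (E-F-G-A), plus an octave: an eleventh.
A perfect eleventh would be 17 semitones; E#3 to A4 is 16, one semitone narrower, so the interval is diminished.
(Equivalently, a compound diminished fourth: a diminished fourth plus an octave.)

diminished eleventh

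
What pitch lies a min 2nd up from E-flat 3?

F-flat 3

Counting two letter names up from E lands on F.
A minor second is 1 semitone; 1 semitone up from Eb3 gives Fb3.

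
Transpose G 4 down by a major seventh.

A flat 3

The seventh takes the letter from G down to A.
Moving 11 semitones down from G4 (the size of a major seventh) reaches Ab3.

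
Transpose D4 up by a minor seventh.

The seventh takes the letter from D up to C.
Moving 10 semitones up from D4 (the size of a minor seventh) reaches C5.

C5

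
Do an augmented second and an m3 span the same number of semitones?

Yes

An augmented second spans 3 semitones, and a minor third also spans 3 semitones — they're enharmonic.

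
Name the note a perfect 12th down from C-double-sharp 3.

Counting five letter names plus an octave down from C lands on F.
A perfect twelfth is 19 semitones; 19 semitones down from C##3 gives F##1.

F-double-sharp 1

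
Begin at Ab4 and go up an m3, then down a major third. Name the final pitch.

Abb4

Up a minor third from Ab4: Cb5 (3 semitones up).
Down a major third from Cb5: Abb4 (4 semitones down).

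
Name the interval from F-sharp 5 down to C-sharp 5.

Descending from F#5 to C#5 is the same interval as ascending C#5 to F#5.
C to F spans four letter names (C-D-E-F) — that makes it a fourth of some quality.
Counting semitones, C#5→F#5 is 5, which is the perfect fourth.

perfect fourth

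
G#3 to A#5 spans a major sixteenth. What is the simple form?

M2

Subtracting seven from the interval number removes an octave: 16 − 14 = 2.
So a major sixteenth is 2 octaves plus a major second. The quality is unchanged.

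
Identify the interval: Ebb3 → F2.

Descending from Ebb3 to F2 is the same interval as ascending F2 to Ebb3.
F to E spans seven letter names (F-G-A-B-C-D-E), so the interval is some kind of seventh.
F2 to Ebb3 spans 9 semitones — two semitones narrower than the major seventh (11) — giving a diminished seventh.

d7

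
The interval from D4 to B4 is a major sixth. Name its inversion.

The rule of nine gives the new number: 9 − 6 = 3, so a sixth becomes a third.
And major becomes minor under inversion, so we get a minor third.

minor third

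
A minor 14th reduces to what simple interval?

Take out an octave (7 from the number): 14 − 7 = 7.
That makes a minor fourteenth a compound minor seventh — an octave plus a minor seventh.

m7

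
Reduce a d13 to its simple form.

Take out an octave (7 from the number): 13 − 7 = 6.
That makes a diminished thirteenth a compound diminished sixth — an octave plus a diminished sixth.

d6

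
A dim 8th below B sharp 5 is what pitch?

The letter stays B (same as the start), shifted an octave down.
A diminished octave is 11 semitones; 11 semitones down from B#5 gives B##4.

B double-sharp 4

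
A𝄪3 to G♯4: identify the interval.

A to G spans seven letter names (A-B-C-D-E-F-G): a seventh.
A major seventh would be 11 semitones; A##3 to G#4 is 9, two semitones narrower, so the interval is diminished.

diminished seventh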